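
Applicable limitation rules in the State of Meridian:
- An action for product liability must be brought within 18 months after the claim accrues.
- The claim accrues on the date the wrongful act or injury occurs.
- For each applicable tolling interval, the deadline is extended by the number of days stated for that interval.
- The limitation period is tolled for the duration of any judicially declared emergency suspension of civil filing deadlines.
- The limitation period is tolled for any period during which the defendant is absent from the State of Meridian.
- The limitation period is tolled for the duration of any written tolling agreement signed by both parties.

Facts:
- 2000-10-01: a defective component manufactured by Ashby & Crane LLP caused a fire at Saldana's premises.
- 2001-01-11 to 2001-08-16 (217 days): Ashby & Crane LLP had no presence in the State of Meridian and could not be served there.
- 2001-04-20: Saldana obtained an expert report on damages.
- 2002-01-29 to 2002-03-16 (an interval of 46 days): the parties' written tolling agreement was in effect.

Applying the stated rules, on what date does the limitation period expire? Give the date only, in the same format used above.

The limitation period began to run on 2000-10-01.
18 months from 2000-10-01 is 2002-04-01.
The defendant's absence from the jurisdiction from 2001-01-11 to 2001-08-16 tolled the period for 217 days, extending the deadline to 2002-11-04.
Because the written tolling agreement ran from 2002-01-29 to 2002-03-16, the deadline is extended by 46 days to 2002-12-20.
Nothing else in the chronology tolls or restarts the period.

2002-12-20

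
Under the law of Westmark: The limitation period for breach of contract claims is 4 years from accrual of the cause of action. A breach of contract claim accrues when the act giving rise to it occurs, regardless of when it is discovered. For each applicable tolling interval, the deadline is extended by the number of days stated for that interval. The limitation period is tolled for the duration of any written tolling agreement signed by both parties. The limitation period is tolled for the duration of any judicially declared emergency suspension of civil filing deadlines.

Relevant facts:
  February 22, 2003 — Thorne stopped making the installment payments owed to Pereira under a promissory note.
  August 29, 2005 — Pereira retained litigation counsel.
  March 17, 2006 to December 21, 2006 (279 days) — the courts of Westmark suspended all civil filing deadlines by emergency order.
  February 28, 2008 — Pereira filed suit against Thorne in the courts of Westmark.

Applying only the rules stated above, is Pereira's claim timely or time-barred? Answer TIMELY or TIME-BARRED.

The limitation period began to run on February 22, 2003.
4 years from February 22, 2003 is February 22, 2007.
Because the emergency suspension of filing deadlines ran from March 17, 2006 to December 21, 2006, the deadline is extended by 279 days to November 28, 2007.
The other events in the timeline have no effect on the limitation period under the stated rules.
The February 28, 2008 filing falls after the November 28, 2007 deadline; the claim is time-barred.

TIME-BARRED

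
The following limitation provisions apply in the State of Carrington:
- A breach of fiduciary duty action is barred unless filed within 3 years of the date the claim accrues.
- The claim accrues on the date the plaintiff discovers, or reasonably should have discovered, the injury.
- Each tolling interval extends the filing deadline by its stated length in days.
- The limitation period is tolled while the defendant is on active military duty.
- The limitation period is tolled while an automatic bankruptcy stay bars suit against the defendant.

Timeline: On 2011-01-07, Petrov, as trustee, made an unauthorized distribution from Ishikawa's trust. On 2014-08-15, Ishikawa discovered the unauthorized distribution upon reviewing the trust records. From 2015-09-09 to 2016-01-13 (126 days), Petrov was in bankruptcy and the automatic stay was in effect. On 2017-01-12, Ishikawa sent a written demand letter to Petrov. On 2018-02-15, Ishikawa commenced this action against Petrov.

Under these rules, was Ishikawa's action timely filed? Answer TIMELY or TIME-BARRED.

TIME-BARRED

Accrual is tied to discovery, so the period began on 2014-08-15 rather than on 2011-01-07 when the act occurred.
The untolled deadline — 3 years after 2014-08-15 — is 2017-08-15.
Because the automatic bankruptcy stay ran from 2015-09-09 to 2016-01-13, the deadline is extended by 126 days to 2017-12-19.
None of the other events listed affects the running of the period under the stated rules.
Ishikawa filed on 2018-02-15, after the 2017-12-19 deadline, so the action is time-barred.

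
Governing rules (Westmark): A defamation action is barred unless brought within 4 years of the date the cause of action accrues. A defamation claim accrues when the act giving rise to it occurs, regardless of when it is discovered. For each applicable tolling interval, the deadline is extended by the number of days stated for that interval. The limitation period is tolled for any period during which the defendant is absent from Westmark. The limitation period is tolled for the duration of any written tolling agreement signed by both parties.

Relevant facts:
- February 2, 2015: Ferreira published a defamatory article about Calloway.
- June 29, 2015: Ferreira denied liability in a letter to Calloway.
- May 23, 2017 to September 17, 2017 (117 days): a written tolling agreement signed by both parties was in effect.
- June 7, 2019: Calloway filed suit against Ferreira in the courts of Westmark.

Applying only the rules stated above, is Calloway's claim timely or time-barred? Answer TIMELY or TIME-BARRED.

The limitation period began to run on February 2, 2015.
Adding the 4 years base period to February 2, 2015 gives a deadline of February 2, 2019, before any tolling.
The written tolling agreement from May 23, 2017 to September 17, 2017 tolled the period for 117 days, extending the deadline to May 30, 2019.
The other events in the timeline have no effect on the limitation period under the stated rules.
Calloway filed on June 7, 2019, after the May 30, 2019 deadline, so the action is time-barred.

TIME-BARRED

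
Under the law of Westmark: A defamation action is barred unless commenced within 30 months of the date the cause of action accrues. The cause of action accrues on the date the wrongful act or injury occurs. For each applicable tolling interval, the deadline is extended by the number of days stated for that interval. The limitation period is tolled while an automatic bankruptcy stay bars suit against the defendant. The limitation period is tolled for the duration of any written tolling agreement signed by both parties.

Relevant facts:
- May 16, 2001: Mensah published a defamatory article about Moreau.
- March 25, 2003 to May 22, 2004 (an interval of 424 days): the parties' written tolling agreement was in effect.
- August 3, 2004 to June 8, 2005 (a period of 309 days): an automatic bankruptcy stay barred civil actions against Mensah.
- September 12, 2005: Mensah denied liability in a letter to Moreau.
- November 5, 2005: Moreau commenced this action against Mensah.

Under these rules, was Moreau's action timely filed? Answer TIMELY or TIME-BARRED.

The claim accrued on May 16, 2001, when the wrongful act occurred.
Adding the 30 months base period to May 16, 2001 gives a deadline of November 16, 2003, before any tolling.
Because the written tolling agreement ran from March 25, 2003 to May 22, 2004, the deadline is extended by 424 days to January 13, 2005.
The automatic bankruptcy stay from August 3, 2004 to June 8, 2005 tolled the period for 309 days, extending the deadline to November 18, 2005.
The other events in the timeline have no effect on the limitation period under the stated rules.
The November 5, 2005 filing precedes the November 18, 2005 deadline; the claim is timely.

TIMELY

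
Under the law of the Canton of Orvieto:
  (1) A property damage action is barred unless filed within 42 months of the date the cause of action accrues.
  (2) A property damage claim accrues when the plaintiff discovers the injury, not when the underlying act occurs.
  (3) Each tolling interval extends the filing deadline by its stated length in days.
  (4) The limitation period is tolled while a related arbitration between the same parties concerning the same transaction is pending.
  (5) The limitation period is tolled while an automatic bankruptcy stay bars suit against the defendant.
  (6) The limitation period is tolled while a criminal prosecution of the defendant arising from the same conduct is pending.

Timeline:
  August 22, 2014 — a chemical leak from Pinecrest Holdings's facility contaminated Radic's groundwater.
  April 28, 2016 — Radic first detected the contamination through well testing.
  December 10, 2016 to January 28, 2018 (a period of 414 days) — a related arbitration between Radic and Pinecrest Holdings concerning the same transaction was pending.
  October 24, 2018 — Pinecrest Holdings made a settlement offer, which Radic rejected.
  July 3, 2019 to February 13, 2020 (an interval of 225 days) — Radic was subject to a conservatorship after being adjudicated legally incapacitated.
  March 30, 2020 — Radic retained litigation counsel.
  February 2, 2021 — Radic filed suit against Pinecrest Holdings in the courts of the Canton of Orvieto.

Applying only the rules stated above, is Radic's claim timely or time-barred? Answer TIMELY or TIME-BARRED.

TIME-BARRED

The claim did not accrue until Radic discovered the injury on April 28, 2016; the August 22, 2014 act date does not start the clock under the stated rule.
The untolled deadline — 42 months after April 28, 2016 — is October 28, 2019.
Because the pending related arbitration ran from December 10, 2016 to January 28, 2018, the deadline is extended by 414 days to December 15, 2020.
The plaintiff's legal incapacity from July 3, 2019 to February 13, 2020 does not toll the period, because no stated rule makes the plaintiff's incapacity a tolling event.
None of the other events listed affects the running of the period under the stated rules.
Filing on February 2, 2021 missed the December 15, 2020 deadline — the action is time-barred.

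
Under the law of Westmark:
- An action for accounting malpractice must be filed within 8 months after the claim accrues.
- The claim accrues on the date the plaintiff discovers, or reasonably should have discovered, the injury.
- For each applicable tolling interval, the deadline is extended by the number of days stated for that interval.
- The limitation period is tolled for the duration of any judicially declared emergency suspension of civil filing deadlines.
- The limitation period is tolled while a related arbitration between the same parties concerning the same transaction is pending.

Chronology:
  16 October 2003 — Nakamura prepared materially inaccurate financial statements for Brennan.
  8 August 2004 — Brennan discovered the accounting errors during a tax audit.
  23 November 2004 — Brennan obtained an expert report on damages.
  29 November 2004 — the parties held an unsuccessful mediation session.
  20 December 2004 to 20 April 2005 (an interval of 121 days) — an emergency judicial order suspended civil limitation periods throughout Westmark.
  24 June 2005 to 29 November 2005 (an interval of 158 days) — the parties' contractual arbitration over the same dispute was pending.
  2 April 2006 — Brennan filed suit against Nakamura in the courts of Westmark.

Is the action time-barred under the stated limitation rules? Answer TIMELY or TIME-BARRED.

TIME-BARRED

Accrual is tied to discovery, so the period began on 8 August 2004 rather than on 16 October 2003 when the act occurred.
The untolled deadline — 8 months after 8 August 2004 — is 8 April 2005.
The emergency suspension of filing deadlines from 20 December 2004 to 20 April 2005 tolled the period for 121 days, extending the deadline to 7 August 2005.
The period was tolled for 158 days by the pending related arbitration (24 June 2005 to 29 November 2005), pushing the deadline to 12 January 2006.
The other events in the timeline have no effect on the limitation period under the stated rules.
The 2 April 2006 filing falls after the 12 January 2006 deadline; the claim is time-barred.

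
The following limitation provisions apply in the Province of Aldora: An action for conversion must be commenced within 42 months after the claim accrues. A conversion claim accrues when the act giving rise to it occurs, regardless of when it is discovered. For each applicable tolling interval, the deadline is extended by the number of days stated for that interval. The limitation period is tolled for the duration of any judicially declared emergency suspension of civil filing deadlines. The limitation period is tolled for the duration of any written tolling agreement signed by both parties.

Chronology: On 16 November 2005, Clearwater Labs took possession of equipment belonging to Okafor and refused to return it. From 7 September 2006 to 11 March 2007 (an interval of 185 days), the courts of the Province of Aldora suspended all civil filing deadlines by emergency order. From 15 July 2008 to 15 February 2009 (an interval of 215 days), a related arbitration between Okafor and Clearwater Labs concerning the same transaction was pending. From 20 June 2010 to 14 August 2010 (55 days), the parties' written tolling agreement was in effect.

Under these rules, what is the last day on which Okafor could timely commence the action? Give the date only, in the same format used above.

The limitation period began to run on 16 November 2005.
The untolled deadline — 42 months after 16 November 2005 — is 16 May 2009.
The emergency suspension of filing deadlines from 7 September 2006 to 11 March 2007 tolled the period for 185 days, extending the deadline to 17 November 2009.
By the time the written tolling agreement began on 20 June 2010, the limitation period had already expired on 17 November 2009; that interval cannot revive it.
Although a pending arbitration ran from 15 July 2008 to 15 February 2009, the stated rules do not make that a tolling event, so it is disregarded.

17 November 2009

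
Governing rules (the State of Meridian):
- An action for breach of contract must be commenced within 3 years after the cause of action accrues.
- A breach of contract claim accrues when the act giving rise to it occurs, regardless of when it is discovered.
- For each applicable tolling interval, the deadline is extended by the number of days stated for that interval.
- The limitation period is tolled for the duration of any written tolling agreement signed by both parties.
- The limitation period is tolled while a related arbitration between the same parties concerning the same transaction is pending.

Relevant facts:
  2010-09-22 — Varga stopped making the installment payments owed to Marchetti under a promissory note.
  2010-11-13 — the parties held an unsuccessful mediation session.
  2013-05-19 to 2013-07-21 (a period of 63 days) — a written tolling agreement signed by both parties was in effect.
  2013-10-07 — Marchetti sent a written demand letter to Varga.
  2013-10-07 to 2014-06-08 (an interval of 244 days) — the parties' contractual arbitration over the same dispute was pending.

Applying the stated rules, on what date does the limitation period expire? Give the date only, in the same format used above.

2014-07-26

The cause of action accrued on 2010-09-22, the date of the act.
3 years from 2010-09-22 is 2013-09-22.
The period was tolled for 63 days by the written tolling agreement (2013-05-19 to 2013-07-21), pushing the deadline to 2013-11-24.
The pending related arbitration from 2013-10-07 to 2014-06-08 tolled the period for 244 days, extending the deadline to 2014-07-26.
The other events in the timeline have no effect on the limitation period under the stated rules.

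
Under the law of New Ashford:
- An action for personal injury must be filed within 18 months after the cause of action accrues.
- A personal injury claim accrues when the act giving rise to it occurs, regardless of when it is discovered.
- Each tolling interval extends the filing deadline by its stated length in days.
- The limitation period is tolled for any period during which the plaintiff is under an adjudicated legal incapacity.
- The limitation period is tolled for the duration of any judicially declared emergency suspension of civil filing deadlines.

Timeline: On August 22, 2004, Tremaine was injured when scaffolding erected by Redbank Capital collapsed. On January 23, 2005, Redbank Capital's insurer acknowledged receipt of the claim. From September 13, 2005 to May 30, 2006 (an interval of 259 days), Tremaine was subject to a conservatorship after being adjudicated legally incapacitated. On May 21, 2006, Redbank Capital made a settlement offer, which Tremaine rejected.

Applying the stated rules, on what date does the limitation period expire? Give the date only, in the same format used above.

November 8, 2006

The limitation period began to run on August 22, 2004.
18 months from August 22, 2004 is February 22, 2006.
The period was tolled for 259 days by the plaintiff's legal incapacity (September 13, 2005 to May 30, 2006), pushing the deadline to November 8, 2006.
None of the other events listed affects the running of the period under the stated rules.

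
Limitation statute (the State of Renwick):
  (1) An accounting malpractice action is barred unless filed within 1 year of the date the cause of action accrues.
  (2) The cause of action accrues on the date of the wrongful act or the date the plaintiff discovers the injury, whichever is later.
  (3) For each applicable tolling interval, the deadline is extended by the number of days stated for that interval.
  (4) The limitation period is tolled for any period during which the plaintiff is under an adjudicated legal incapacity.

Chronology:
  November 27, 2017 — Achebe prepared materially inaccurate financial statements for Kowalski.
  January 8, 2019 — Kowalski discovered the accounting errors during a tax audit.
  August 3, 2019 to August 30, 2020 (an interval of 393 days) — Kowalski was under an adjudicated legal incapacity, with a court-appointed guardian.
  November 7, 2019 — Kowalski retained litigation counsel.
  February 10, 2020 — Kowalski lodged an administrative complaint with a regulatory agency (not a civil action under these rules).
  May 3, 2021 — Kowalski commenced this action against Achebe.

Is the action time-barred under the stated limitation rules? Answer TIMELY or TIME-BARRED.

TIME-BARRED

The claim accrued on January 8, 2019 — the later of the November 27, 2017 act and the January 8, 2019 discovery.
1 year from January 8, 2019 is January 8, 2020.
Because the plaintiff's legal incapacity ran from August 3, 2019 to August 30, 2020, the deadline is extended by 393 days to February 4, 2021.
None of the other events listed affects the running of the period under the stated rules.
Kowalski filed on May 3, 2021, after the February 4, 2021 deadline, so the action is time-barred.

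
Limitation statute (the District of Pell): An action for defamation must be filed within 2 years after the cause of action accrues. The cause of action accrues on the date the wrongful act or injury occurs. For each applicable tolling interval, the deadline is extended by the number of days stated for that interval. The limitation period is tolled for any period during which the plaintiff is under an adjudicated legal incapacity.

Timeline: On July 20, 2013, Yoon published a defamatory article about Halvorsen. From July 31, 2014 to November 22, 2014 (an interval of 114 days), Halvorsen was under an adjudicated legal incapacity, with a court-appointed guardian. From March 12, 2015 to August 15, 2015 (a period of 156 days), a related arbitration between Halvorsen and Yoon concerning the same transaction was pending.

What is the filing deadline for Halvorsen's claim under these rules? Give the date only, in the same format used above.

November 11, 2015

The claim accrued on July 20, 2013, when the wrongful act occurred.
2 years from July 20, 2013 is July 20, 2015.
The period was tolled for 114 days by the plaintiff's legal incapacity (July 31, 2014 to November 22, 2014), pushing the deadline to November 11, 2015.
No stated provision tolls the period for a pending arbitration, so the interval from March 12, 2015 to August 15, 2015 has no effect on the deadline.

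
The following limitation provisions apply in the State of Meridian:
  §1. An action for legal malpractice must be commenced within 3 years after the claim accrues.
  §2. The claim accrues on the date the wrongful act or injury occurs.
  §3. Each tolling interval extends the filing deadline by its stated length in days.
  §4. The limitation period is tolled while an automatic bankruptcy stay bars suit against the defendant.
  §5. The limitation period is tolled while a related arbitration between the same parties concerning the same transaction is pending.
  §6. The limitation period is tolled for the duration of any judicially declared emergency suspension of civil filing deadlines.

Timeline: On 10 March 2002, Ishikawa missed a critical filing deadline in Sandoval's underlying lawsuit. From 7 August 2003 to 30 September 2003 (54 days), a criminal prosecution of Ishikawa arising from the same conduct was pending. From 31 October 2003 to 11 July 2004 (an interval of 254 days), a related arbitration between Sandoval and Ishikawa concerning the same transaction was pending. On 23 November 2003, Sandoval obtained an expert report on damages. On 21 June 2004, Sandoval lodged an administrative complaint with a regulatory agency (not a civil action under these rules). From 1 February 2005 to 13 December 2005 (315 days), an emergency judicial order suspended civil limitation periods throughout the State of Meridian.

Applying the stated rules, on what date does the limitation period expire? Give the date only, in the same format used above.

The claim accrued on 10 March 2002, the date of the act.
Adding the 3 years base period to 10 March 2002 gives a deadline of 10 March 2005, before any tolling.
The period was tolled for 254 days by the pending related arbitration (31 October 2003 to 11 July 2004), pushing the deadline to 19 November 2005.
Because the emergency suspension of filing deadlines ran from 1 February 2005 to 13 December 2005, the deadline is extended by 315 days to 30 September 2006.
The pending criminal prosecution from 7 August 2003 to 30 September 2003 does not toll the period, because no stated rule makes a criminal prosecution a tolling event.
The other events in the timeline have no effect on the limitation period under the stated rules.

30 September 2006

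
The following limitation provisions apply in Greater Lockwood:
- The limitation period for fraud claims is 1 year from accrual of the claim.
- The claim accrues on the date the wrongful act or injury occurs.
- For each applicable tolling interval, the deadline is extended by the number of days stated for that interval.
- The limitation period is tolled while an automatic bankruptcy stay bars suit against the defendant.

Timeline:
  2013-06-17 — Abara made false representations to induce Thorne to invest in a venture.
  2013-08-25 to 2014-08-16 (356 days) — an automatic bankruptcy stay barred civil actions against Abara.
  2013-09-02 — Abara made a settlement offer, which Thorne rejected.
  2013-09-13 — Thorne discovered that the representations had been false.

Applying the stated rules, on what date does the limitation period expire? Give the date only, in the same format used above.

Because the rule ties accrual to occurrence, the claim accrued on 2013-06-17, not on the 2013-09-13 discovery date.
The untolled deadline — 1 year after 2013-06-17 — is 2014-06-17.
Because the automatic bankruptcy stay ran from 2013-08-25 to 2014-08-16, the deadline is extended by 356 days to 2015-06-08.
The other events in the timeline have no effect on the limitation period under the stated rules.

2015-06-08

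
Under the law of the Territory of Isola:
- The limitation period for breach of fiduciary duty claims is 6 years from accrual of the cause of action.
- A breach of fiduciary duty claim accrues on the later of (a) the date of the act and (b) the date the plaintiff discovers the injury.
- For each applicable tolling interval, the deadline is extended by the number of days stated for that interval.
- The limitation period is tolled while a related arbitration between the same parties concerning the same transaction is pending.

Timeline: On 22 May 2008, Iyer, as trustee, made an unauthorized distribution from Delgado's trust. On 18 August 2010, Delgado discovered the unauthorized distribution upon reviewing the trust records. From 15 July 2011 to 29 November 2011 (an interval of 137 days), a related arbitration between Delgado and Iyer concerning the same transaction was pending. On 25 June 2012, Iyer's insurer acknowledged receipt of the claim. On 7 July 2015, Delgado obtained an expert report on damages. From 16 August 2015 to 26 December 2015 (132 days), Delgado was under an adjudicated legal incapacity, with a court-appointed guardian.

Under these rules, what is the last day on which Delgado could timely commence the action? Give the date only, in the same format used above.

The claim accrued on 18 August 2010 — the later of the 22 May 2008 act and the 18 August 2010 discovery.
The untolled deadline — 6 years after 18 August 2010 — is 18 August 2016.
Because the pending related arbitration ran from 15 July 2011 to 29 November 2011, the deadline is extended by 137 days to 2 January 2017.
Although the plaintiff's incapacity ran from 16 August 2015 to 26 December 2015, the stated rules do not make that a tolling event, so it is disregarded.
Nothing else in the chronology tolls or restarts the period.

2 January 2017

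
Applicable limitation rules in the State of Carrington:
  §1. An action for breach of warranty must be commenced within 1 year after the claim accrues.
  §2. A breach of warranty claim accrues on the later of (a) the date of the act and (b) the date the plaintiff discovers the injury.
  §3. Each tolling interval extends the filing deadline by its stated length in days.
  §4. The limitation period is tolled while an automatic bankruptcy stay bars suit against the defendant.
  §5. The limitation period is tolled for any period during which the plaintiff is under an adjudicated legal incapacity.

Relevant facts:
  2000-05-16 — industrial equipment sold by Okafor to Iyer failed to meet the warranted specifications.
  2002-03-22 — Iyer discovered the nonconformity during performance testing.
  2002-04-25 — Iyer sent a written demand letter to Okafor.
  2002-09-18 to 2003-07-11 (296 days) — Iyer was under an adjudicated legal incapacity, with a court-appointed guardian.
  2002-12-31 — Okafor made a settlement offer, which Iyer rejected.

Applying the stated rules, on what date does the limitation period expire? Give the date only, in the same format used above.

The claim accrued on 2002-03-22 — the later of the 2000-05-16 act and the 2002-03-22 discovery.
Adding the 1 year base period to 2002-03-22 gives a deadline of 2003-03-22, before any tolling.
Because the plaintiff's legal incapacity ran from 2002-09-18 to 2003-07-11, the deadline is extended by 296 days to 2004-01-12.
Nothing else in the chronology tolls or restarts the period.

2004-01-12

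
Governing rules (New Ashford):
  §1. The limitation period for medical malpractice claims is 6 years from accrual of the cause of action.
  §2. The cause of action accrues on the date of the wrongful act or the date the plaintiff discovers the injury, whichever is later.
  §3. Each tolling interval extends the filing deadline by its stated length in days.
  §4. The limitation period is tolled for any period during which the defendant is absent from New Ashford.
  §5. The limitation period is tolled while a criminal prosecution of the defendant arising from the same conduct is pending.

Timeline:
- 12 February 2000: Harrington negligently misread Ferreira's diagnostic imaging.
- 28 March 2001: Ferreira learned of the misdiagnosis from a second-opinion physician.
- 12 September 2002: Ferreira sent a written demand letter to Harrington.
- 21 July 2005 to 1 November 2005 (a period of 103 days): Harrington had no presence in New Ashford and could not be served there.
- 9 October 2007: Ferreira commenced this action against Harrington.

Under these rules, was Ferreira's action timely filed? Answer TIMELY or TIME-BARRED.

TIME-BARRED

Taking the later of the act (12 February 2000) and discovery (28 March 2001), the claim accrued on 28 March 2001.
Adding the 6 years base period to 28 March 2001 gives a deadline of 28 March 2007, before any tolling.
The defendant's absence from the jurisdiction from 21 July 2005 to 1 November 2005 tolled the period for 103 days, extending the deadline to 9 July 2007.
None of the other events listed affects the running of the period under the stated rules.
Ferreira filed on 9 October 2007, after the 9 July 2007 deadline, so the action is time-barred.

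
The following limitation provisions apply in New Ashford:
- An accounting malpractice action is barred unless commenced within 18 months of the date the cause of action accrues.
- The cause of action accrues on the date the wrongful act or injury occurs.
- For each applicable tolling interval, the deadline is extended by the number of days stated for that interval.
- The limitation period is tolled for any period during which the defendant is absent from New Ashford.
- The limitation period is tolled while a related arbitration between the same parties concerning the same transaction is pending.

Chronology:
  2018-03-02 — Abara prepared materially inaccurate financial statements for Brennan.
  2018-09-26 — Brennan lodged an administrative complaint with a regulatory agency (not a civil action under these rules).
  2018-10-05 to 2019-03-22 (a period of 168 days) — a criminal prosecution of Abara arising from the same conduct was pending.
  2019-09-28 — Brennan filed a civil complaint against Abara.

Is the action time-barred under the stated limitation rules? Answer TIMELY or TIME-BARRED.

The cause of action accrued on 2018-03-02, the date of the act.
18 months from 2018-03-02 is 2019-09-02.
No stated provision tolls the period for a criminal prosecution, so the interval from 2018-10-05 to 2019-03-22 has no effect on the deadline.
None of the other events listed affects the running of the period under the stated rules.
Filing on 2019-09-28 missed the 2019-09-02 deadline — the action is time-barred.

TIME-BARRED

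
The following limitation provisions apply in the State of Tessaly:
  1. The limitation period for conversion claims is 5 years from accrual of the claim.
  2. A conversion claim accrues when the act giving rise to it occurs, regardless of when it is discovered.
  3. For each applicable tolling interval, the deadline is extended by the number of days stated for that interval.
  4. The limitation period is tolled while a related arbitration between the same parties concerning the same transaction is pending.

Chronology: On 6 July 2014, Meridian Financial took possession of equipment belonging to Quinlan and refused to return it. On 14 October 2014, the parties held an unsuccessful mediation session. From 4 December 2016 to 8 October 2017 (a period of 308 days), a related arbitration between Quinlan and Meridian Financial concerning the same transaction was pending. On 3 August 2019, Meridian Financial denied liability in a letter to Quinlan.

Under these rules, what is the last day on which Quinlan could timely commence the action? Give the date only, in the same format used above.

9 May 2020

The limitation period began to run on 6 July 2014.
Adding the 5 years base period to 6 July 2014 gives a deadline of 6 July 2019, before any tolling.
Because the pending related arbitration ran from 4 December 2016 to 8 October 2017, the deadline is extended by 308 days to 9 May 2020.
None of the other events listed affects the running of the period under the stated rules.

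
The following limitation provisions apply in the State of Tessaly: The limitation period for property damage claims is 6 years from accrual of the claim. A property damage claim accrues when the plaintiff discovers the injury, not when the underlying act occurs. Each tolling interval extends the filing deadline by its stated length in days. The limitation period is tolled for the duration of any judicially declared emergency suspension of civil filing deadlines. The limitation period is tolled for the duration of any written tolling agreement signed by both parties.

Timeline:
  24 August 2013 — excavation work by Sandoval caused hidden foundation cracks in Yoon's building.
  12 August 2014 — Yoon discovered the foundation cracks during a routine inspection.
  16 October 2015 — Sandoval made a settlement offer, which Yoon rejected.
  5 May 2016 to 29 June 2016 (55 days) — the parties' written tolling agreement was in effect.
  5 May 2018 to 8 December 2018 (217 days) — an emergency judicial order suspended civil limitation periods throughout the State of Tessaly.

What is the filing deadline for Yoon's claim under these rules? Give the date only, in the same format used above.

Under the discovery rule, the claim accrued on 12 August 2014, when Yoon discovered the injury — not on the 24 August 2013 date of the underlying act.
The untolled deadline — 6 years after 12 August 2014 — is 12 August 2020.
The written tolling agreement from 5 May 2016 to 29 June 2016 tolled the period for 55 days, extending the deadline to 6 October 2020.
The emergency suspension of filing deadlines from 5 May 2018 to 8 December 2018 tolled the period for 217 days, extending the deadline to 11 May 2021.
Nothing else in the chronology tolls or restarts the period.

11 May 2021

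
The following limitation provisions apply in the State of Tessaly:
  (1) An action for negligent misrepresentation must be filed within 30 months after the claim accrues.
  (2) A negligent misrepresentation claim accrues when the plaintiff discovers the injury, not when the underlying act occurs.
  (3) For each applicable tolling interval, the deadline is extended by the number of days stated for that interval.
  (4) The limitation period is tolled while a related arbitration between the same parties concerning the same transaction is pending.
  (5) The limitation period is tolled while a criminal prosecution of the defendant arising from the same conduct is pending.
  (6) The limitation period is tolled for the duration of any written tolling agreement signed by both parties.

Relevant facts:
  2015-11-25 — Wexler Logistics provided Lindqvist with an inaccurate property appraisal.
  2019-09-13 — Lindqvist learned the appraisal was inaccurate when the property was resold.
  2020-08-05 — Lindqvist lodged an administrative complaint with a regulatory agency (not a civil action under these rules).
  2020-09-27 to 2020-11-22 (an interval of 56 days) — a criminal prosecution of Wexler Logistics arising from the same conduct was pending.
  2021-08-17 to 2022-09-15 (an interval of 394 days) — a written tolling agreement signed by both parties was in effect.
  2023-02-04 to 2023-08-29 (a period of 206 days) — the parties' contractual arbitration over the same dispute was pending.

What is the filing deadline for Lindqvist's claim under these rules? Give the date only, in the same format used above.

Accrual is tied to discovery, so the period began on 2019-09-13 rather than on 2015-11-25 when the act occurred.
The untolled deadline — 30 months after 2019-09-13 — is 2022-03-13.
The period was tolled for 56 days by the pending criminal prosecution (2020-09-27 to 2020-11-22), pushing the deadline to 2022-05-08.
The written tolling agreement from 2021-08-17 to 2022-09-15 tolled the period for 394 days, extending the deadline to 2023-06-06.
The period was tolled for 206 days by the pending related arbitration (2023-02-04 to 2023-08-29), pushing the deadline to 2023-12-29.
None of the other events listed affects the running of the period under the stated rules.

2023-12-29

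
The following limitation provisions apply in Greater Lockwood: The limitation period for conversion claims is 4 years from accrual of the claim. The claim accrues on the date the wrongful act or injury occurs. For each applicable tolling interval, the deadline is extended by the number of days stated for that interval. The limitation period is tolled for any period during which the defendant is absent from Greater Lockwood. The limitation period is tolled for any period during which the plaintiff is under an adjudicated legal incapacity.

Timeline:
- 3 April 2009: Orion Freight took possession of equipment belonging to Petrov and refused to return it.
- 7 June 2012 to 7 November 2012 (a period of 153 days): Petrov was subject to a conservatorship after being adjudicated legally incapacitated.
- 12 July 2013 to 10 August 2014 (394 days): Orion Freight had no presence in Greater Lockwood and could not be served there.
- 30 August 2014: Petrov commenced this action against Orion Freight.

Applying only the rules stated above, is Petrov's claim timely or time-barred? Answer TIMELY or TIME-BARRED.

TIMELY

The limitation period began to run on 3 April 2009.
Adding the 4 years base period to 3 April 2009 gives a deadline of 3 April 2013, before any tolling.
The plaintiff's legal incapacity from 7 June 2012 to 7 November 2012 tolled the period for 153 days, extending the deadline to 3 September 2013.
The period was tolled for 394 days by the defendant's absence from the jurisdiction (12 July 2013 to 10 August 2014), pushing the deadline to 2 October 2014.
The 30 August 2014 filing precedes the 2 October 2014 deadline; the claim is timely.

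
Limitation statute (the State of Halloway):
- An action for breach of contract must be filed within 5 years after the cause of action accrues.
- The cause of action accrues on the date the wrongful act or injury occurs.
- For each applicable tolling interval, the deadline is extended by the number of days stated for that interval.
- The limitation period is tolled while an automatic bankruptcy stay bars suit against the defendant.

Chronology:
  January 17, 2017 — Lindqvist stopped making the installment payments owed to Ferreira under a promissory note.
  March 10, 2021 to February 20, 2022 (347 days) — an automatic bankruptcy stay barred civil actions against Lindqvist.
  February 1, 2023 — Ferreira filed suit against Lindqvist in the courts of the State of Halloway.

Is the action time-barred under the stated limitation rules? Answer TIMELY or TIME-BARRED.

The claim accrued on January 17, 2017, when the wrongful act occurred.
Adding the 5 years base period to January 17, 2017 gives a deadline of January 17, 2022, before any tolling.
The period was tolled for 347 days by the automatic bankruptcy stay (March 10, 2021 to February 20, 2022), pushing the deadline to December 30, 2022.
Filing on February 1, 2023 missed the December 30, 2022 deadline — the action is time-barred.

TIME-BARRED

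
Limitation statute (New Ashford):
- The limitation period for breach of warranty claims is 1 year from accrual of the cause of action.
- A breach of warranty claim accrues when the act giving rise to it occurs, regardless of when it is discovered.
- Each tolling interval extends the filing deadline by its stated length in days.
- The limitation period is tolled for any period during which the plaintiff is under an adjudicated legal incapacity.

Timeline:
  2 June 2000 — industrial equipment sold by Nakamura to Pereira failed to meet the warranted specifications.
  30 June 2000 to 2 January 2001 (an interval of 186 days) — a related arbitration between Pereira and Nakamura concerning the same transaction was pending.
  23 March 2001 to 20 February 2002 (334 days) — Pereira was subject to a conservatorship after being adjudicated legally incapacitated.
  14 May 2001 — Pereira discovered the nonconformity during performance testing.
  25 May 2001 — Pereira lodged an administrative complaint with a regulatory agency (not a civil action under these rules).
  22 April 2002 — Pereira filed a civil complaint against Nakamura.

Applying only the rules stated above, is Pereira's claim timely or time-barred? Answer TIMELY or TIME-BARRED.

TIMELY

The claim accrued on 2 June 2000, when the wrongful act occurred; under the stated occurrence rule the 14 May 2001 discovery does not delay accrual.
Adding the 1 year base period to 2 June 2000 gives a deadline of 2 June 2001, before any tolling.
The plaintiff's legal incapacity from 23 March 2001 to 20 February 2002 tolled the period for 334 days, extending the deadline to 2 May 2002.
Although a pending arbitration ran from 30 June 2000 to 2 January 2001, the stated rules do not make that a tolling event, so it is disregarded.
Nothing else in the chronology tolls or restarts the period.
Filing on 22 April 2002 beat the 2 May 2002 deadline — the action is timely.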